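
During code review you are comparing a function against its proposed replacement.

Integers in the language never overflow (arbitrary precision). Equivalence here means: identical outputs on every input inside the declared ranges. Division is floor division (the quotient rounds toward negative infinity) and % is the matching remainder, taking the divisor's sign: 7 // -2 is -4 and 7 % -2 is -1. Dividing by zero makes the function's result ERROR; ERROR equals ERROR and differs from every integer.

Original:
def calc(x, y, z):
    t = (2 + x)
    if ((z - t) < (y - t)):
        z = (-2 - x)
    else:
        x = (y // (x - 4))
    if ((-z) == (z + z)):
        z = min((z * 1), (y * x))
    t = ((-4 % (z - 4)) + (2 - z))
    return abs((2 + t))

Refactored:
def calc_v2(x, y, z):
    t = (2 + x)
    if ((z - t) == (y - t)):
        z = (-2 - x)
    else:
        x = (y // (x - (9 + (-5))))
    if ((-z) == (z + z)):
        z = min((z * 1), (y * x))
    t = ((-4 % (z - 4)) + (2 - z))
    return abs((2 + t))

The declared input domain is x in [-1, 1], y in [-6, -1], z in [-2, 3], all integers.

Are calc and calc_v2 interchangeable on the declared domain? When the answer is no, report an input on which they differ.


Run the pair on x=-1, y=-2, z=-2.
calc: t=1, then ((z - t) < (y - t)) is false, then x=0, then ((-z) == (z + z)) is false, then t=0, then returns 2
calc_v2: t=1, then ((z - t) == (y - t)) is true, then z=-1, then ((-z) == (z + z)) is false, then t=-1, then returns 1
2 != 1, so the rewrite changes behavior.
verdict: not equivalent; witness: x=-1, y=-2, z=-2


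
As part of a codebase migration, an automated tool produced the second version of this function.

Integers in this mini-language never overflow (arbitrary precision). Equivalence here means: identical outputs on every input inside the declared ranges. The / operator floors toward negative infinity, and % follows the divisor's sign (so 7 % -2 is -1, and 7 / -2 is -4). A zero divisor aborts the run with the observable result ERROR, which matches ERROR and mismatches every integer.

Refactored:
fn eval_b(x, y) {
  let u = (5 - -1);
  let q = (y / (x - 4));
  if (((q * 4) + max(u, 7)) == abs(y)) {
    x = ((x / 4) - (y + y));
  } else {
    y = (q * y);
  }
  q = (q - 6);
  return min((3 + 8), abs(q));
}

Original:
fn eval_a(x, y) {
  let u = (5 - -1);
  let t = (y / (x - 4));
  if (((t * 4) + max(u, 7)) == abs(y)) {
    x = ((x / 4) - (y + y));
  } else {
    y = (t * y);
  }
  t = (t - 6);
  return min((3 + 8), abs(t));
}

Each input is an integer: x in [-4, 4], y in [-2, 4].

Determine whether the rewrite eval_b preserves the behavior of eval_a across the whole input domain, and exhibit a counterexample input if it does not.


Behavior is preserved: although local variable names differ, the outputs never diverge.
One worked example (x=-1, y=0) — eval_a: u becomes 6; next t becomes 0; next (((t * 4) + max(u, 7)) == abs(y)) evaluates to false; next y becomes 0; next t becomes -6; next final value 6; eval_b: u becomes 6; next q becomes 0; next (((q * 4) + max(u, 7)) == abs(y)) evaluates to false; next y becomes 0; next q becomes -6; next final value 6; agreement on 6.
Sweeping the whole domain (63 inputs) finds no disagreement.
verdict: equivalent


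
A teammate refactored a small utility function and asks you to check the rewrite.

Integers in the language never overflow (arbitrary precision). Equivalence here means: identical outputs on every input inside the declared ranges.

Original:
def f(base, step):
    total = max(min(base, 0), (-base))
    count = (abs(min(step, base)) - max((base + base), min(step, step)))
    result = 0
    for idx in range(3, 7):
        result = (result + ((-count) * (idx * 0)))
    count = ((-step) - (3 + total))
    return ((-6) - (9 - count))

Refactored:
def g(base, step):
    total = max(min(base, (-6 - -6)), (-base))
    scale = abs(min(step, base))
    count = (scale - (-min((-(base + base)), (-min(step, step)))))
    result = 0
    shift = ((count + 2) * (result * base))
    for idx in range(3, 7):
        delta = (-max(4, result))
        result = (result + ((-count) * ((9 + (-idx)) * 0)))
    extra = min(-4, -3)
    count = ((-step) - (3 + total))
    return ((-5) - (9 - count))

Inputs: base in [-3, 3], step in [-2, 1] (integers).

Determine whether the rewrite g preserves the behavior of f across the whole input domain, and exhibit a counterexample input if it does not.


At base=-3, step=-2: f gives -19, g gives -18.
verdict: not equivalent; witness: base=-3, step=-2


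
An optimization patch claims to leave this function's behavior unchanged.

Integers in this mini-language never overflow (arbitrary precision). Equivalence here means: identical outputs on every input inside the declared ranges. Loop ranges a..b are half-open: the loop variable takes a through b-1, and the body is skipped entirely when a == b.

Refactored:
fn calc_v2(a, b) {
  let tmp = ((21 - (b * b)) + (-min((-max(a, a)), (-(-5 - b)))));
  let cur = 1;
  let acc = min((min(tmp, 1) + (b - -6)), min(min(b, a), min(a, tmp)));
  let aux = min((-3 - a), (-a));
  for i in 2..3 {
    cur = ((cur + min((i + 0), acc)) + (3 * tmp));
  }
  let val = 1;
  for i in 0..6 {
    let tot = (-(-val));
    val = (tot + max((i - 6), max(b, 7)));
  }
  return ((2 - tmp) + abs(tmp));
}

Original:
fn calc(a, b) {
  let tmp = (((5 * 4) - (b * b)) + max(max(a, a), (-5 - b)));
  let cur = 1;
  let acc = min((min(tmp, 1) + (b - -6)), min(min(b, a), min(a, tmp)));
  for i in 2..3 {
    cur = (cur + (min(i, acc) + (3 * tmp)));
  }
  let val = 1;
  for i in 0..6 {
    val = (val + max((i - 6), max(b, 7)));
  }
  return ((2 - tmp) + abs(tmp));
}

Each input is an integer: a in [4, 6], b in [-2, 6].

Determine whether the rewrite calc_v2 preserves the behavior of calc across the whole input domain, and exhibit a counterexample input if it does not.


There is a counterexample at a=4, b=5: 4 on one side, 2 on the other.
calc: tmp = -1; cur = 1; acc = -1; [i=2]; cur = -3; val = 1; [i=0]; val = 8; [i=1]; val = 15; [i=2]; val = 22; [i=3]; val = 29; [i=4]; val = 36; [i=5]; val = 43; return 4
calc_v2: tmp = 0; cur = 1; acc = 0; aux = -7; [i=2]; cur = 1; val = 1; [i=0]; tot = 1; val = 8; [i=1]; tot = 8; val = 15; [i=2]; tot = 15; val = 22; [i=3]; tot = 22; val = 29; [i=4]; tot = 29; val = 36; [i=5]; tot = 36; val = 43; return 2
verdict: not equivalent; witness: a=4, b=5


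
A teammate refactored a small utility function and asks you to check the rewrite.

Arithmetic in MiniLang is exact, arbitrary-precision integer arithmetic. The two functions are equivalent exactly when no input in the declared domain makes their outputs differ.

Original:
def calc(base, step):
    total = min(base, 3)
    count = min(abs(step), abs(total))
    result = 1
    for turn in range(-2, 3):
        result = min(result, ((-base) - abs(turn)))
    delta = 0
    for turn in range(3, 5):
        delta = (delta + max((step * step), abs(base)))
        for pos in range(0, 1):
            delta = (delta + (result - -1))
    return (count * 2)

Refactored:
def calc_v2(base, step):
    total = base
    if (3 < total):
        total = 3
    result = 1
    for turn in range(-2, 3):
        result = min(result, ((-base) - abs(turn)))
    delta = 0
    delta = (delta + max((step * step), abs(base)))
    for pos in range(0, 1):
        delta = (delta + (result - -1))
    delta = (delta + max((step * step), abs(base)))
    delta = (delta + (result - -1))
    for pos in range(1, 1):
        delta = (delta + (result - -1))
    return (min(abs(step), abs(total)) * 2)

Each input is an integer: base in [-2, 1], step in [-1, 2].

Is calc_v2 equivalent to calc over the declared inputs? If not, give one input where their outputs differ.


Although loop structure differs, arithmetic usage differs, comparison usage differs, branching structure differs, local variable names differ, min/max/abs usage differs, statement counts differ, constant usage differs, 16/16 inputs agree.
verdict: equivalent


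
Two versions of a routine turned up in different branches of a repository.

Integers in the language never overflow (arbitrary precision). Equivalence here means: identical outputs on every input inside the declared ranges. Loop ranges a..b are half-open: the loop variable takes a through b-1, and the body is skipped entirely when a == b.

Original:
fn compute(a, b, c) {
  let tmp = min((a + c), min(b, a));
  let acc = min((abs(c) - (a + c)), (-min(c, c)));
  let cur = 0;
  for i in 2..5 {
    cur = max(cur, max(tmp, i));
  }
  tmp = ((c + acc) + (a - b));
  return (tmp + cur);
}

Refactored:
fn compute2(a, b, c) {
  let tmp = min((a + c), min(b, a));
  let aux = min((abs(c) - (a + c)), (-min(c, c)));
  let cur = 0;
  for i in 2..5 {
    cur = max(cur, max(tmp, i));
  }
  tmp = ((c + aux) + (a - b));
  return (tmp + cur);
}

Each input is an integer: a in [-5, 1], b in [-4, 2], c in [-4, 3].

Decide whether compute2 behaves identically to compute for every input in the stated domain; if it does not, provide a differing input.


This is a faithful refactor — local variable names differ, but the computed results match everywhere.
Spot check at a=0, b=-2, c=-1 — compute: tmp becomes -2; next acc becomes 1; next cur becomes 0; next at i=2:; next cur becomes 2; next at i=3:; next cur becomes 3; next at i=4:; next cur becomes 4; next tmp becomes 2; next final value 6. compute2: tmp becomes -2; next aux becomes 1; next cur becomes 0; next at i=2:; next cur becomes 2; next at i=3:; next cur becomes 3; next at i=4:; next cur becomes 4; next tmp becomes 2; next final value 6. Both give 6.
Sweeping the whole domain (392 inputs) finds no disagreement.
verdict: equivalent


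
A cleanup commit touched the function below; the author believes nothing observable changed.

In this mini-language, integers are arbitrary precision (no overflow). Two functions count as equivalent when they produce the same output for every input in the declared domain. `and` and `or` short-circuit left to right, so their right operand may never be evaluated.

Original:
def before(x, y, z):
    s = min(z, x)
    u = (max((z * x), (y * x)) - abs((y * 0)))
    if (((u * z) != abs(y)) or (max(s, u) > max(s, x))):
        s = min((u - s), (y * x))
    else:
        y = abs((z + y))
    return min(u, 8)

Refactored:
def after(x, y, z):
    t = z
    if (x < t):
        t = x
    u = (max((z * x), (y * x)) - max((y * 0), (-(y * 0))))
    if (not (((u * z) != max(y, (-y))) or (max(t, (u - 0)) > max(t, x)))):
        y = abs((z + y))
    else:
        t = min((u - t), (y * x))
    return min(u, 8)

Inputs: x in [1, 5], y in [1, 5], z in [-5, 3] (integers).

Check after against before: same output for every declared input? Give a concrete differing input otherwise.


The two are interchangeable: comparison usage differs; constant usage differs; statement counts differ; branching structure differs; local variable names differ; boolean connective usage differs; min/max/abs usage differs; arithmetic usage differs, and every declared input agrees.
As a probe, take x=5, y=5, z=-3: before runs s=-3, then u=25, then (((u * z) != abs(y)) or (max(s, u) > max(s, x))) is true, then s=25, then returns 8; after runs t=-3, then (x < t) is false, then u=25, then (not (((u * z) != max(y, (-y))) or (max(t, (u - 0)) > max(t, x)))) is false, then t=25, then returns 8; both end at 8.
Sweeping the whole domain (225 inputs) finds no disagreement.
verdict: equivalent


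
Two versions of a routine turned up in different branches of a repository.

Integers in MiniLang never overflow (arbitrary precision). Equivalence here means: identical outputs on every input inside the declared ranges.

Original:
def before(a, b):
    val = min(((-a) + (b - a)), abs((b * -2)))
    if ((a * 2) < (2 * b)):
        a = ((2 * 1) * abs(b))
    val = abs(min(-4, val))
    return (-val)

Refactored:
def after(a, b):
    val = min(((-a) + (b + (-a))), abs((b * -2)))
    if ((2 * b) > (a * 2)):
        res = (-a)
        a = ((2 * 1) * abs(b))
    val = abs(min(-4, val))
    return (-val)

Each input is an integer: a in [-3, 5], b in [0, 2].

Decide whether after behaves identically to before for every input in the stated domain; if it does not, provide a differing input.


The two are interchangeable: arithmetic usage differs, comparison usage differs, local variable names differ, statement counts differ, and every declared input agrees.
As a probe, take a=4, b=0: before runs val=-8, then ((a * 2) < (2 * b)) is false, then val=8, then returns -8; after runs val=-8, then ((2 * b) > (a * 2)) is false, then val=8, then returns -8; both end at -8.
Across all 27 domain points the two functions coincide.
verdict: equivalent


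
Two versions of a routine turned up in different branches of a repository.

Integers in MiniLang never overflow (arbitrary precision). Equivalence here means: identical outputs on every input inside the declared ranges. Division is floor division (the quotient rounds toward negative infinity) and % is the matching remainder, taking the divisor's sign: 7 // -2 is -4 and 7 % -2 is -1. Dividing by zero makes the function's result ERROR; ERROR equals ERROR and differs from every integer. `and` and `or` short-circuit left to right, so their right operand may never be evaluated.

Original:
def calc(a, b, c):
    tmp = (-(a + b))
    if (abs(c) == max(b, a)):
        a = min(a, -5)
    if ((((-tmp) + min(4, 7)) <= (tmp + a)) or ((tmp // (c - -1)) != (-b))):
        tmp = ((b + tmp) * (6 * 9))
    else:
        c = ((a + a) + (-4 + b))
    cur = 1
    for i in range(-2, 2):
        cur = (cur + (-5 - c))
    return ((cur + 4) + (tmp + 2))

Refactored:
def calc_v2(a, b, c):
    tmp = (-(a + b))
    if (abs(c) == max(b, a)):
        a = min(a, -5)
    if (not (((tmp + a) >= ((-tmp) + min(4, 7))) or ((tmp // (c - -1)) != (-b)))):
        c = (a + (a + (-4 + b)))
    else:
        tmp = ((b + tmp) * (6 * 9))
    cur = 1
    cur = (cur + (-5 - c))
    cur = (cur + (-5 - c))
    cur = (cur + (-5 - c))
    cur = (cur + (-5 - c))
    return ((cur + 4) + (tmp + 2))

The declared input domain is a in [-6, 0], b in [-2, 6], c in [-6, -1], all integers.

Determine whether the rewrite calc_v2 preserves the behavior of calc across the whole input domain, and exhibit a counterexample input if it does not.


Behavior is preserved: although loop structure differs; also arithmetic usage differs; also boolean connective usage differs; also local variable names differ; also comparison usage differs; also statement counts differ; also constant usage differs, the outputs never diverge.
Spot check at a=-1, b=6, c=-4 — calc: tmp := -5 | (abs(c) == max(b, a)): false | ((((-tmp) + min(4, 7)) <= (tmp + a)) or ((tmp // (c - -1)) != (-b))): true | tmp := 54 | cur := 1 | iter i=-2: | cur := 0 | iter i=-1: | cur := -1 | iter i=0: | cur := -2 | iter i=1: | cur := -3 | result 57. calc_v2: tmp := -5 | (abs(c) == max(b, a)): false | (not (((tmp + a) >= ((-tmp) + min(4, 7))) or ((tmp // (c - -1)) != (-b)))): false | tmp := 54 | cur := 1 | cur := 0 | cur := -1 | cur := -2 | cur := -3 | result 57. Both give 57.
An exhaustive pass over the 378 declared inputs shows identical outputs.
verdict: equivalent


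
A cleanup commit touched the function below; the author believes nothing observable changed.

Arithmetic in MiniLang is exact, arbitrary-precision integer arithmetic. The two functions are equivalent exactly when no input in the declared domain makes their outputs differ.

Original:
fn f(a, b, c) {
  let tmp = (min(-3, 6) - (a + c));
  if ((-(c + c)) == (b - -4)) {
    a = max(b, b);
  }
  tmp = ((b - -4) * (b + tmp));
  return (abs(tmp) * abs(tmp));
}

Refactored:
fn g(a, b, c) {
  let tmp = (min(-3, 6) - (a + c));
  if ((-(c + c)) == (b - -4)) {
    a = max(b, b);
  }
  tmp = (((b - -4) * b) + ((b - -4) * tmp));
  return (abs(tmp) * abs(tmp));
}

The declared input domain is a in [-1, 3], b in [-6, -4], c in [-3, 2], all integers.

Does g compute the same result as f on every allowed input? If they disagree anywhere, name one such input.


Side by side, the visible changes include: arithmetic usage differs, constant usage differs.
As a probe, take a=1, b=-4, c=-3: f runs tmp becomes -1; next ((-(c + c)) == (b - -4)) evaluates to false; next tmp becomes 0; next final value 0; g runs tmp becomes -1; next ((-(c + c)) == (b - -4)) evaluates to false; next tmp becomes 0; next final value 0; both end at 0.
Across all 90 domain points the two functions coincide.
verdict: equivalent


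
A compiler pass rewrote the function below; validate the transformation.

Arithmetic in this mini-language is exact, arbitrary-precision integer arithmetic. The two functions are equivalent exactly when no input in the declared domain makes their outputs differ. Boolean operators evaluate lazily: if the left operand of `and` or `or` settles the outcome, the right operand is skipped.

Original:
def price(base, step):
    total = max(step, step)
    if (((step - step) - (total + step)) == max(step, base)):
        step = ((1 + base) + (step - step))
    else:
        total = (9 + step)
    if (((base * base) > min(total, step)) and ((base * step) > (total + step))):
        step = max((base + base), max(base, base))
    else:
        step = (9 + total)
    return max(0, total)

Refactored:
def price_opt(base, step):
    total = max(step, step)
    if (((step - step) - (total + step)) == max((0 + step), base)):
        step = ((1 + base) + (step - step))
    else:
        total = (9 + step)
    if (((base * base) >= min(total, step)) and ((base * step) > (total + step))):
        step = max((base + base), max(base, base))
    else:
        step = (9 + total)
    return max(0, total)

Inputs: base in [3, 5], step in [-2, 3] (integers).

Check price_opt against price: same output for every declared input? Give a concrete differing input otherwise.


The edit looks behavioral (`((base * base) > min(total, step))` became `((base * base) >= min(total, step))`), but over these ranges it never changes the outcome; all 18 inputs agree.
verdict: equivalent


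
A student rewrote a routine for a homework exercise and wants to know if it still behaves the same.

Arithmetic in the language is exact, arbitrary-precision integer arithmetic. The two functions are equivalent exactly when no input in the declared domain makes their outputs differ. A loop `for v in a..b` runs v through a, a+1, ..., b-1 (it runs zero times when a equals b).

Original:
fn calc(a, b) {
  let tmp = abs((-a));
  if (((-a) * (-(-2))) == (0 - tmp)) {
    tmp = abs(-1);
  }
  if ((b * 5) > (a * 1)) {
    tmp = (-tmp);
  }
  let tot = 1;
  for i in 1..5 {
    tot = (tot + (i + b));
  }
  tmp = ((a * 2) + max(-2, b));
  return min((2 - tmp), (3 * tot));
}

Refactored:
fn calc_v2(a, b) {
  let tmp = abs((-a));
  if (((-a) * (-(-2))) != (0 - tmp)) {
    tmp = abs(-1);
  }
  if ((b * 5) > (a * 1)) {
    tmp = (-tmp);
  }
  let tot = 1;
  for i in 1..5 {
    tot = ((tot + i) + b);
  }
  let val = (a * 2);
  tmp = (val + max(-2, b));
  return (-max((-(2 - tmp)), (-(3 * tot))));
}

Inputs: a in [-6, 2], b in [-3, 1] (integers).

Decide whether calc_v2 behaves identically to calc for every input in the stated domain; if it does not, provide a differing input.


The suspicious edit (`(((-a) * (-(-2))) == (0 - tmp))` became `(((-a) * (-(-2))) != (0 - tmp))`) never changes the result for any input inside the declared domain; all 45 inputs agree.
verdict: equivalent


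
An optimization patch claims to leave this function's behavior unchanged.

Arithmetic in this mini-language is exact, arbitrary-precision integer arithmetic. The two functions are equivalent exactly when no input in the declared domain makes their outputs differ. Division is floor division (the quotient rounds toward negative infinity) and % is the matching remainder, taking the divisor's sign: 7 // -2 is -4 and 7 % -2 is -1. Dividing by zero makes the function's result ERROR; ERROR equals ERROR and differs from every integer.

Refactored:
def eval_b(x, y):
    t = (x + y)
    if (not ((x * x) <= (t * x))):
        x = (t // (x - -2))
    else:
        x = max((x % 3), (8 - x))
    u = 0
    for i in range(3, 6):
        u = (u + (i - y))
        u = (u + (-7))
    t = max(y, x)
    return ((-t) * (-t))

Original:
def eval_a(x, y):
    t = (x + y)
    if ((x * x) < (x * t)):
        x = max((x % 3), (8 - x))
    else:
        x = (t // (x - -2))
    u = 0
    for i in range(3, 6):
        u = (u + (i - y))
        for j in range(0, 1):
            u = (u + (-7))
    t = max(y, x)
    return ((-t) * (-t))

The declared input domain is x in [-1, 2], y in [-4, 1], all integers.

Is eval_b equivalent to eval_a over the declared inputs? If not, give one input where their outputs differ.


Input x=-1, y=0: 0 from eval_a versus 81 from eval_b.
verdict: not equivalent; witness: x=-1, y=0


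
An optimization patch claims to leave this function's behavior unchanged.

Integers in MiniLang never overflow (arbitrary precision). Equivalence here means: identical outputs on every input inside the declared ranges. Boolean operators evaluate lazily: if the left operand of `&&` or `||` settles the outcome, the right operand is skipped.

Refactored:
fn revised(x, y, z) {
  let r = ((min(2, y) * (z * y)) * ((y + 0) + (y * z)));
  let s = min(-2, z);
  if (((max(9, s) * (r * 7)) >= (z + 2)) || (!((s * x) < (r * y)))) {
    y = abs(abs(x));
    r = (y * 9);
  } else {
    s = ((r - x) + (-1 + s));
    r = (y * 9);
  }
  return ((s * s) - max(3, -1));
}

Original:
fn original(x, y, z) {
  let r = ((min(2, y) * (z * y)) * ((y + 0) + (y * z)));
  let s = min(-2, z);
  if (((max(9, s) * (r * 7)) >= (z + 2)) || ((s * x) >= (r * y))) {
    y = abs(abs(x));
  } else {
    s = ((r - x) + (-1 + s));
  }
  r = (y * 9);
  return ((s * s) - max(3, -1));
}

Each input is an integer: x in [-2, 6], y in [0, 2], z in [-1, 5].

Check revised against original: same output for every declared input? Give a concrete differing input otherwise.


The two are interchangeable: arithmetic usage differs, plus statement counts differ, plus boolean connective usage differs, plus comparison usage differs, plus constant usage differs, and every declared input agrees.
As a probe, take x=4, y=1, z=1: original runs r=2, then s=-2, then (((max(9, s) * (r * 7)) >= (z + 2)) || ((s * x) >= (r * y))) is true, then y=4, then r=36, then returns 1; revised runs r=2, then s=-2, then (((max(9, s) * (r * 7)) >= (z + 2)) || (!((s * x) < (r * y)))) is true, then y=4, then r=36, then returns 1; both end at 1.
Sweeping the whole domain (189 inputs) finds no disagreement.
verdict: equivalent


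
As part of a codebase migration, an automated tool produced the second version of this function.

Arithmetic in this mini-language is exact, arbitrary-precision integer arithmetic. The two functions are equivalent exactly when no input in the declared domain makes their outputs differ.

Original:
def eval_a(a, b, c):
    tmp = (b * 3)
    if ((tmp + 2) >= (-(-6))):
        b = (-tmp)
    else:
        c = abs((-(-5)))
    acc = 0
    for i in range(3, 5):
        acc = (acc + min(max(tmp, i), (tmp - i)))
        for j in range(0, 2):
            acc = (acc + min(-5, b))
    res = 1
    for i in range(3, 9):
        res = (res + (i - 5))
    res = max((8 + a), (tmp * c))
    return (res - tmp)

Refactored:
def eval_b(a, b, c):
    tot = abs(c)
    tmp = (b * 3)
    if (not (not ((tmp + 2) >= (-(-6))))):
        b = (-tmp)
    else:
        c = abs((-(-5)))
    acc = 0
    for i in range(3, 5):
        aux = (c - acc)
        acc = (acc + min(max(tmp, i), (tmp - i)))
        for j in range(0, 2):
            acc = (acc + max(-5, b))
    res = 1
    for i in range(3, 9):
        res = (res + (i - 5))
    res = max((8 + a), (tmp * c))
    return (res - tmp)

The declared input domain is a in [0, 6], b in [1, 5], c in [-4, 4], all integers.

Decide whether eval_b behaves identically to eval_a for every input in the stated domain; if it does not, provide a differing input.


Although `min(-5, b)` became `max(-5, b)`, no input in the stated domain can expose it.
One worked example (a=2, b=5, c=4) — eval_a: tmp becomes 15; next ((tmp + 2) >= (-(-6))) evaluates to true; next b becomes -15; next acc becomes 0; next at i=3:; next acc becomes 12; next at j=0:; next acc becomes -3; next at j=1:; next acc becomes -18; next at i=4:; next acc becomes -7; next at j=0:; next acc becomes -22; next at j=1:; next acc becomes -37; next res becomes 1; next at i=3:; next res becomes -1; next at i=4:; next res becomes -2; next at i=5:; next res becomes -2; next at i=6:; next res becomes -1; next at i=7:; next res becomes 1; next at i=8:; next res becomes 4; next res becomes 60; next final value 45; eval_b: tot becomes 4; next tmp becomes 15; next (not (not ((tmp + 2) >= (-(-6))))) evaluates to true; next b becomes -15; next acc becomes 0; next at i=3:; next aux becomes 4; next acc becomes 12; next at j=0:; next acc becomes 7; next at j=1:; next acc becomes 2; next at i=4:; next aux becomes 2; next acc becomes 13; next at j=0:; next acc becomes 8; next at j=1:; next acc becomes 3; next res becomes 1; next at i=3:; next res becomes -1; next at i=4:; next res becomes -2; next at i=5:; next res becomes -2; next at i=6:; next res becomes -1; next at i=7:; next res becomes 1; next at i=8:; next res becomes 4; next res becomes 60; next final value 45; agreement on 45.
Checked all 315 inputs in the declared domain: the outputs agree on every one.
verdict: equivalent


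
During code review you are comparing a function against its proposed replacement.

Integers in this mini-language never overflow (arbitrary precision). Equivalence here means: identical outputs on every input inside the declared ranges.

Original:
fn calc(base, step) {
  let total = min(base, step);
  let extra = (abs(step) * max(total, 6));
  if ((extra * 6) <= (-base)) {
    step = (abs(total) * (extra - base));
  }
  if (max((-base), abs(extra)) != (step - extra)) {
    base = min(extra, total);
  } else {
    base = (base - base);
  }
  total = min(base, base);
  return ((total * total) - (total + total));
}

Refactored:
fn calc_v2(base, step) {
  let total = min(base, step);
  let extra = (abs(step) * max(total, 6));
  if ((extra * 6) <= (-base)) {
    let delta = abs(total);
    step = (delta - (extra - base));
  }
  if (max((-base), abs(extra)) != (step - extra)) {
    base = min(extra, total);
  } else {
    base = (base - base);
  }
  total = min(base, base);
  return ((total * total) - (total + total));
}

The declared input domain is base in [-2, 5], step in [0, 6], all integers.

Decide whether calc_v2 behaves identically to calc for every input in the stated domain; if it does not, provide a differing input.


Run the pair on base=-1, step=0.
calc: total=-1, then extra=0, then ((extra * 6) <= (-base)) is true, then step=1, then (max((-base), abs(extra)) != (step - extra)) is false, then base=0, then total=0, then returns 0
calc_v2: total=-1, then extra=0, then ((extra * 6) <= (-base)) is true, then delta=1, then step=0, then (max((-base), abs(extra)) != (step - extra)) is true, then base=-1, then total=-1, then returns 3
0 and 3 differ, so these are not the same function on this domain.
verdict: not equivalent; witness: base=-1, step=0


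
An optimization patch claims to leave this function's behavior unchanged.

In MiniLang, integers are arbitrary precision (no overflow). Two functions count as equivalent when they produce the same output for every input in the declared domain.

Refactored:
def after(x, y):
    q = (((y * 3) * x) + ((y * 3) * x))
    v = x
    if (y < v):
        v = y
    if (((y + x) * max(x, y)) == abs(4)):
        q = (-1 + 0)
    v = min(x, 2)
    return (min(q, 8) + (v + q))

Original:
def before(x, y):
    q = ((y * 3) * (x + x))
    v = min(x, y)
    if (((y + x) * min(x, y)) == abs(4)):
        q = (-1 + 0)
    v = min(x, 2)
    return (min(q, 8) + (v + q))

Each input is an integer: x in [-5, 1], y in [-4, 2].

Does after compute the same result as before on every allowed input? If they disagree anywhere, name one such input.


There is a counterexample at x=-3, y=-1: 23 on one side, -5 on the other.
before: q := 18 | v := -3 | (((y + x) * min(x, y)) == abs(4)): false | v := -3 | result 23
after: q := 18 | v := -3 | (y < v): false | (((y + x) * max(x, y)) == abs(4)): true | q := -1 | v := -3 | result -5
verdict: not equivalent; witness: x=-3, y=-1


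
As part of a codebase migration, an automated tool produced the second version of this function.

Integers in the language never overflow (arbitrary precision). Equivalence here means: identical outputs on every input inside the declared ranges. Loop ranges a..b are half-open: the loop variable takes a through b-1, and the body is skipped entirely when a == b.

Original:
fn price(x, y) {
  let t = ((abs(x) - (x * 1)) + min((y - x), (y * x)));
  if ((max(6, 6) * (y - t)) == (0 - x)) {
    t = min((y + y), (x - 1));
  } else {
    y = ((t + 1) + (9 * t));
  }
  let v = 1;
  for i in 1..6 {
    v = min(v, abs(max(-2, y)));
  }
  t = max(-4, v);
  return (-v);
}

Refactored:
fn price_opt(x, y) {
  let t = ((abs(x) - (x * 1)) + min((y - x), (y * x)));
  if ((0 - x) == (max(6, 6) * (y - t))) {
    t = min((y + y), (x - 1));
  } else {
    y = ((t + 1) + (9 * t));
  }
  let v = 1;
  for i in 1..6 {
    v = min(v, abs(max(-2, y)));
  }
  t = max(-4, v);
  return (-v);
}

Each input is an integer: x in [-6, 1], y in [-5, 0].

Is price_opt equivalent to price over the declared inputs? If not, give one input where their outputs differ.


Reading the diff, among the changes: same computation, different form.
Tracing x=-5, y=-3: price: t = 12; ((max(6, 6) * (y - t)) == (0 - x)) -> false; y = 121; v = 1; [i=1]; v = 1; [i=2]; v = 1; [i=3]; v = 1; [i=4]; v = 1; [i=5]; v = 1; t = 1; return -1 | price_opt: t = 12; ((0 - x) == (max(6, 6) * (y - t))) -> false; y = 121; v = 1; [i=1]; v = 1; [i=2]; v = 1; [i=3]; v = 1; [i=4]; v = 1; [i=5]; v = 1; t = 1; return -1 — matching result -1.
An exhaustive pass over the 48 declared inputs shows identical outputs.
verdict: equivalent


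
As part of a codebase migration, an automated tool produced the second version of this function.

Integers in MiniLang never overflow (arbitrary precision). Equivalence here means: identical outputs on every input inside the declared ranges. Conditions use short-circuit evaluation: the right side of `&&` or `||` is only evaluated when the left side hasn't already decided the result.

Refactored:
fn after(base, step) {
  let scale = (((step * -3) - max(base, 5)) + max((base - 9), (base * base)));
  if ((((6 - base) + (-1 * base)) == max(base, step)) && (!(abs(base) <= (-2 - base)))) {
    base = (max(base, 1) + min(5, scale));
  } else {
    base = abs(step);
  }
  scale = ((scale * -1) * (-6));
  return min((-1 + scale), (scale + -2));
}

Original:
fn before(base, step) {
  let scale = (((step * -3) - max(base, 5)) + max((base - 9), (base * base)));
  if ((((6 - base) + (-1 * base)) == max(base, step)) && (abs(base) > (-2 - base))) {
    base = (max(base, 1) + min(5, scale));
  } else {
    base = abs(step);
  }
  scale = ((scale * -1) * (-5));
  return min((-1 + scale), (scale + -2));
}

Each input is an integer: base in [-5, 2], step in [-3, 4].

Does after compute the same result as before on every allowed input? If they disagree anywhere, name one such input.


At base=-5, step=-3: before gives 143, after gives 172.
verdict: not equivalent; witness: base=-5, step=-3


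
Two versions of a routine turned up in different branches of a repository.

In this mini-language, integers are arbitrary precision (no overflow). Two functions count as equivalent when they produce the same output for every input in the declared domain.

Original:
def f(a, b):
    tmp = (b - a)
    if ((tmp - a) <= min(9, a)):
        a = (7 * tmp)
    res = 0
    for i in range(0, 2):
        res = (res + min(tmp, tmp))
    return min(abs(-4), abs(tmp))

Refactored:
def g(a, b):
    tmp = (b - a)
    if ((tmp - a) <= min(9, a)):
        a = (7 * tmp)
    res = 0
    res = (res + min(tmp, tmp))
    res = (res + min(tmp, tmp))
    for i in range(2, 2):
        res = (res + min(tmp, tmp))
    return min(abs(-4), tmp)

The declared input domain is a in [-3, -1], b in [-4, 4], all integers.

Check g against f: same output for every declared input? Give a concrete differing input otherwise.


These are not equivalent — on a=-3, b=-4 the outputs split (1 vs -1).
f: tmp becomes -1; next ((tmp - a) <= min(9, a)) evaluates to false; next res becomes 0; next at i=0:; next res becomes -1; next at i=1:; next res becomes -2; next final value 1
g: tmp becomes -1; next ((tmp - a) <= min(9, a)) evaluates to false; next res becomes 0; next res becomes -1; next res becomes -2; next i never enters its loop body; next final value -1
verdict: not equivalent; witness: a=-3, b=-4


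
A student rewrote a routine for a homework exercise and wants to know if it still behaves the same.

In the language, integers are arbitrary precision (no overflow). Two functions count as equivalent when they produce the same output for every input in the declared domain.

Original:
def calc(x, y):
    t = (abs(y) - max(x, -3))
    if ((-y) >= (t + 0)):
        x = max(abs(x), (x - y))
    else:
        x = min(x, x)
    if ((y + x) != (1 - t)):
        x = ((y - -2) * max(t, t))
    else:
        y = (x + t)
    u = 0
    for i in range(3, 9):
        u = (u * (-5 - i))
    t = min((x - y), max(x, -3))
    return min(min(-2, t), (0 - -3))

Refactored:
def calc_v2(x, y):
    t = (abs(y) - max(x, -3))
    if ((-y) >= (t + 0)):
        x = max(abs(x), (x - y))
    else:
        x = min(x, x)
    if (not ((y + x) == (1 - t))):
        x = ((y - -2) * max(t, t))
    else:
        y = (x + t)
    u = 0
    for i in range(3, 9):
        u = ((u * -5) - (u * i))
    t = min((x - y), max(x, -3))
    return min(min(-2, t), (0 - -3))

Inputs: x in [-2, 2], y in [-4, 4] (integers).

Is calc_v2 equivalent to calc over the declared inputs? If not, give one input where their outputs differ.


The two are interchangeable: comparison usage differs, plus boolean connective usage differs, plus arithmetic usage differs, and every declared input agrees.
Spot check at x=0, y=-1 — calc: t = 1; ((-y) >= (t + 0)) -> true; x = 1; ((y + x) != (1 - t)) -> false; y = 2; u = 0; [i=3]; u = 0; [i=4]; u = 0; [i=5]; u = 0; [i=6]; u = 0; [i=7]; u = 0; [i=8]; u = 0; t = -1; return -2. calc_v2: t = 1; ((-y) >= (t + 0)) -> true; x = 1; (not ((y + x) == (1 - t))) -> false; y = 2; u = 0; [i=3]; u = 0; [i=4]; u = 0; [i=5]; u = 0; [i=6]; u = 0; [i=7]; u = 0; [i=8]; u = 0; t = -1; return -2. Both give -2.
Every one of the 45 inputs gives matching results.
verdict: equivalent


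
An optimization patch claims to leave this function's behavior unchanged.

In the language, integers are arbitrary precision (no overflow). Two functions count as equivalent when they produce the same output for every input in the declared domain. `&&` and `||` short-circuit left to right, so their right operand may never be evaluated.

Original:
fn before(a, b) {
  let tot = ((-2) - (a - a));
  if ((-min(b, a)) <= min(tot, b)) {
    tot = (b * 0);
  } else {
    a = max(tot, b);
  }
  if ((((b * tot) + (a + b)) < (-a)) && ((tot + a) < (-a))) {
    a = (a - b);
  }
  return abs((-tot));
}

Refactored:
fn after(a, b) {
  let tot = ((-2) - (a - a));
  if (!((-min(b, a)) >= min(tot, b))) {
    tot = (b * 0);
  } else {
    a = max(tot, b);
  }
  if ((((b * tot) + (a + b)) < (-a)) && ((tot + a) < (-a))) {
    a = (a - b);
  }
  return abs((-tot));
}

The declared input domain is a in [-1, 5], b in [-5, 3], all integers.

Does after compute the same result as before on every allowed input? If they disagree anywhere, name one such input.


Consider the input a=2, b=2.
before: tot becomes -2; next ((-min(b, a)) <= min(tot, b)) evaluates to true; next tot becomes 0; next ((((b * tot) + (a + b)) < (-a)) && ((tot + a) < (-a))) evaluates to false; next final value 0
after: tot becomes -2; next (!((-min(b, a)) >= min(tot, b))) evaluates to false; next a becomes 2; next ((((b * tot) + (a + b)) < (-a)) && ((tot + a) < (-a))) evaluates to false; next final value 2
0 against 2: the behavior changed.
verdict: not equivalent; witness: a=2, b=2


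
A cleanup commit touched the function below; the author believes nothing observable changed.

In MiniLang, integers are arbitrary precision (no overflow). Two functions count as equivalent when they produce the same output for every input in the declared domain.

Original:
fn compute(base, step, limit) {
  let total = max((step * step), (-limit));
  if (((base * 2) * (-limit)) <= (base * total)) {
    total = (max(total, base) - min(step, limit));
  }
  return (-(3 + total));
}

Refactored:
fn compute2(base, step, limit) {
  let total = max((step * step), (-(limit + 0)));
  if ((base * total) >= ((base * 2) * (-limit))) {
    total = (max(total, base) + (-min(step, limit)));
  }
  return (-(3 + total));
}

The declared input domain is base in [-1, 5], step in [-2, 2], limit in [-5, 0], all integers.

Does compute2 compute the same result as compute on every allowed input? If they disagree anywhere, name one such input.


The two are interchangeable: constant usage differs, plus comparison usage differs, plus arithmetic usage differs, and every declared input agrees.
One worked example (base=3, step=2, limit=-2) — compute: total=4, then (((base * 2) * (-limit)) <= (base * total)) is true, then total=6, then returns -9; compute2: total=4, then ((base * total) >= ((base * 2) * (-limit))) is true, then total=6, then returns -9; agreement on -9.
An exhaustive pass over the 210 declared inputs shows identical outputs.
verdict: equivalent


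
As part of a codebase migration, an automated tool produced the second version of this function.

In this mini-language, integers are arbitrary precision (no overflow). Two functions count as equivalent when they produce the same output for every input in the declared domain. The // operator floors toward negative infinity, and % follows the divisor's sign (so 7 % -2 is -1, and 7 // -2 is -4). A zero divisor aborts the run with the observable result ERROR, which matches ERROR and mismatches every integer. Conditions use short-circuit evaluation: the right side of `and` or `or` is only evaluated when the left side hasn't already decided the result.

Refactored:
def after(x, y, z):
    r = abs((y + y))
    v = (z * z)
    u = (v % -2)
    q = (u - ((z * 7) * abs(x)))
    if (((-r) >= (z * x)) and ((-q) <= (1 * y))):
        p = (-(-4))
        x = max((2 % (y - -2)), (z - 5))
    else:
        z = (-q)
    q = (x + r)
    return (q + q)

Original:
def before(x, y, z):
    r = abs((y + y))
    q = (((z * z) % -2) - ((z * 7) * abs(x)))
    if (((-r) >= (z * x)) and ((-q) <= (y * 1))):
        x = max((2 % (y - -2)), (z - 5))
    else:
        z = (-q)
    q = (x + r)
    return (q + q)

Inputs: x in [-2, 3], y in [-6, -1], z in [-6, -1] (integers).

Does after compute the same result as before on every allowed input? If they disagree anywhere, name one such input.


The two are interchangeable: constant usage differs; local variable names differ; statement counts differ, and every declared input agrees.
One worked example (x=-2, y=-1, z=-6) — before: r=2, then q=84, then (((-r) >= (z * x)) and ((-q) <= (y * 1))) is false, then z=-84, then q=0, then returns 0; after: r=2, then v=36, then u=0, then q=84, then (((-r) >= (z * x)) and ((-q) <= (1 * y))) is false, then z=-84, then q=0, then returns 0; agreement on 0.
An exhaustive pass over the 216 declared inputs shows identical outputs.
verdict: equivalent


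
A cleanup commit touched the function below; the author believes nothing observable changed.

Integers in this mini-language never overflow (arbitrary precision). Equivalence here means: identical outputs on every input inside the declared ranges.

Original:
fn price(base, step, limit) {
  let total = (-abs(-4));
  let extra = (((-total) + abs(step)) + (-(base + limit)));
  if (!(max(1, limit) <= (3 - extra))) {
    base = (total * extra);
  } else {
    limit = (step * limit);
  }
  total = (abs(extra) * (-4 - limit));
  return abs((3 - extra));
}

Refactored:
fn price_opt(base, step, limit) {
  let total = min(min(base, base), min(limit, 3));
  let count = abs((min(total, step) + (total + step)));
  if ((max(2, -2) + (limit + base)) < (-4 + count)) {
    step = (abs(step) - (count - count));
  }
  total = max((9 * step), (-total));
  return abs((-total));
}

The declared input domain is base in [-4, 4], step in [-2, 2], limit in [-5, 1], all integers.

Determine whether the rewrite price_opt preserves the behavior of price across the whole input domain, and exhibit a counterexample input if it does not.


Input base=-4, step=-2, limit=-5: 12 from price versus 18 from price_opt.
verdict: not equivalent; witness: base=-4, step=-2, limit=-5
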